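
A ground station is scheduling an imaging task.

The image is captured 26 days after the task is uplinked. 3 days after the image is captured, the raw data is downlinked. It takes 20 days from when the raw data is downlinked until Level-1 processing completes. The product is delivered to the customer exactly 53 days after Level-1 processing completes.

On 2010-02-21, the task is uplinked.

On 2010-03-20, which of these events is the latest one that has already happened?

The task is uplinked: Feb 21, 2010.
The image is captured: Feb 21, 2010 + 26 days = Mar 19, 2010.
The raw data is downlinked: Mar 19, 2010 + 3 days = Mar 22, 2010.
Level-1 processing completes: Mar 22, 2010 + 20 days = Apr 11, 2010.
The product is delivered to the customer: Apr 11, 2010 + 53 days = Jun 3, 2010.
Mar 20, 2010 falls between when the image is captured (Mar 19, 2010) and when the raw data is downlinked (Mar 22, 2010).

The image is captured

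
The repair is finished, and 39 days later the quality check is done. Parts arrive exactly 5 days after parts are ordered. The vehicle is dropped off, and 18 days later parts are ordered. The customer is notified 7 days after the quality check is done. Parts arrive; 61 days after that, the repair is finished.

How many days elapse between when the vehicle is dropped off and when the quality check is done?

Causal path: the vehicle is dropped off → parts are ordered → parts arrive → the repair is finished → the quality check is done.
Total delay along the path: 18 + 5 + 61 + 39 = 123 days.

123 days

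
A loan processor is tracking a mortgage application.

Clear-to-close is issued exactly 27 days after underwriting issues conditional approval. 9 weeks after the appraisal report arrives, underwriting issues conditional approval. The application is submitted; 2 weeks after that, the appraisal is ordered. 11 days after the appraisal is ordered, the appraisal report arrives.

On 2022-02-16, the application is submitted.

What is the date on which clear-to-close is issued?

The application is submitted: Feb 16, 2022.
The appraisal is ordered: Feb 16, 2022 + 2 weeks = Mar 2, 2022.
The appraisal report arrives: Mar 2, 2022 + 11 days = Mar 13, 2022.
Underwriting issues conditional approval: Mar 13, 2022 + 9 weeks = May 15, 2022.
Clear-to-close is issued: May 15, 2022 + 27 days = Jun 11, 2022.

2022-06-11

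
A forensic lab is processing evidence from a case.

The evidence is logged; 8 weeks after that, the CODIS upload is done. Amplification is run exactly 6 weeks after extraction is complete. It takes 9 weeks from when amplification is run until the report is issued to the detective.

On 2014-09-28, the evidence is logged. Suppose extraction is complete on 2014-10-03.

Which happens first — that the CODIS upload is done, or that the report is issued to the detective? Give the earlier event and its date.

The CODIS upload is done — 2014-11-23

The evidence is logged: Sep 28, 2014.
The CODIS upload is done: Sep 28, 2014 + 8 weeks = Nov 23, 2014.
Extraction is complete: Oct 3, 2014.
Amplification is run: Oct 3, 2014 + 6 weeks = Nov 14, 2014.
The report is issued to the detective: Nov 14, 2014 + 9 weeks = Jan 16, 2015.
Comparing: the CODIS upload is done on Nov 23, 2014 vs the report is issued to the detective on Jan 16, 2015. Earlier: the CODIS upload is done.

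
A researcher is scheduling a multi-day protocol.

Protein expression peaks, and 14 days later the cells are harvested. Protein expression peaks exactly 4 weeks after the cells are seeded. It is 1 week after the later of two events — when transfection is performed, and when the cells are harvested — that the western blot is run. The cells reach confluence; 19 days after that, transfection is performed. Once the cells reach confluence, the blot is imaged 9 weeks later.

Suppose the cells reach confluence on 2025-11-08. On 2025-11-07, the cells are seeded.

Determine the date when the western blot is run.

The cells reach confluence: Nov 8, 2025.
Transfection is performed: Nov 8, 2025 + 19 days = Nov 27, 2025.
The cells are seeded: Nov 7, 2025.
Protein expression peaks: Nov 7, 2025 + 4 weeks = Dec 5, 2025.
The cells are harvested: Dec 5, 2025 + 14 days = Dec 19, 2025.
Both prerequisites met — transfection is performed (Nov 27, 2025), the cells are harvested (Dec 19, 2025); the later is Dec 19, 2025.
The western blot is run: Dec 19, 2025 + 1 week = Dec 26, 2025.

2025-12-26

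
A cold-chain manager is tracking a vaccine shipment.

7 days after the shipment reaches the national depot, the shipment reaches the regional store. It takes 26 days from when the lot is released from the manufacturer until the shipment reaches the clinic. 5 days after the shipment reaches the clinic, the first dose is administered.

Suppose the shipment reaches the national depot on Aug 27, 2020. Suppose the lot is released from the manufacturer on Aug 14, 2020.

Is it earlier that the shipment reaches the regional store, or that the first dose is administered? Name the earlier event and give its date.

The shipment reaches the regional store — Sep 3, 2020

The shipment reaches the national depot: Aug 27, 2020.
The shipment reaches the regional store: Aug 27, 2020 + 7 days = Sep 3, 2020.
The lot is released from the manufacturer: Aug 14, 2020.
The shipment reaches the clinic: Aug 14, 2020 + 26 days = Sep 9, 2020.
The first dose is administered: Sep 9, 2020 + 5 days = Sep 14, 2020.
Comparing: the shipment reaches the regional store on Sep 3, 2020 vs the first dose is administered on Sep 14, 2020. Earlier: the shipment reaches the regional store.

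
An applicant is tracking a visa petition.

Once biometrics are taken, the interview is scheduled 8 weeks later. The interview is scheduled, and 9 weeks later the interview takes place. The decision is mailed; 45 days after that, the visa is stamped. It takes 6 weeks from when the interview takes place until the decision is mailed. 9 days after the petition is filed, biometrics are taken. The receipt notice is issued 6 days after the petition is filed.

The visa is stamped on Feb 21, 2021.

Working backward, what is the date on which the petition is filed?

The visa is stamped: Feb 21, 2021.
The decision is mailed: Feb 21, 2021 − 45 days = Jan 7, 2021.
The interview takes place: Jan 7, 2021 − 6 weeks = Nov 26, 2020.
The interview is scheduled: Nov 26, 2020 − 9 weeks = Sep 24, 2020.
Biometrics are taken: Sep 24, 2020 − 8 weeks = Jul 30, 2020.
The petition is filed: Jul 30, 2020 − 9 days = Jul 21, 2020.

Jul 21, 2020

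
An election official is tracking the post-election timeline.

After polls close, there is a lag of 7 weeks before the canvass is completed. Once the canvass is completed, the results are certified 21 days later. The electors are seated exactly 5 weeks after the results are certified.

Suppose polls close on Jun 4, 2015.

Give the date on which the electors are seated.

Polls close: Jun 4, 2015.
The canvass is completed: Jun 4, 2015 + 7 weeks = Jul 23, 2015.
The results are certified: Jul 23, 2015 + 21 days = Aug 13, 2015.
The electors are seated: Aug 13, 2015 + 5 weeks = Sep 17, 2015.

Sep 17, 2015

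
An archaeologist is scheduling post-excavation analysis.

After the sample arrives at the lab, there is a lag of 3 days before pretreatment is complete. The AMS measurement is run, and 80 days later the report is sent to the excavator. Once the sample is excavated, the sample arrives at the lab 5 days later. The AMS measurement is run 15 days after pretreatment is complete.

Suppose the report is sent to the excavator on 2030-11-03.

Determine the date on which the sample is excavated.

2030-07-23

The report is sent to the excavator: Nov 3, 2030.
The AMS measurement is run: Nov 3, 2030 − 80 days = Aug 15, 2030.
Pretreatment is complete: Aug 15, 2030 − 15 days = Jul 31, 2030.
The sample arrives at the lab: Jul 31, 2030 − 3 days = Jul 28, 2030.
The sample is excavated: Jul 28, 2030 − 5 days = Jul 23, 2030.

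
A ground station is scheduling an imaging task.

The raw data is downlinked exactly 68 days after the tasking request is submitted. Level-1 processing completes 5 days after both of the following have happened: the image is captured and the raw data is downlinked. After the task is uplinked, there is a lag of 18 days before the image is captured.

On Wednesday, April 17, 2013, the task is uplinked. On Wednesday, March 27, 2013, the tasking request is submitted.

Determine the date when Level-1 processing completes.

Saturday, June 8, 2013

The task is uplinked: Apr 17, 2013.
The image is captured: Apr 17, 2013 + 18 days = May 5, 2013.
The tasking request is submitted: Mar 27, 2013.
The raw data is downlinked: Mar 27, 2013 + 68 days = Jun 3, 2013.
Both prerequisites met — the image is captured (May 5, 2013), the raw data is downlinked (Jun 3, 2013); the later is Jun 3, 2013.
Level-1 processing completes: Jun 3, 2013 + 5 days = Jun 8, 2013.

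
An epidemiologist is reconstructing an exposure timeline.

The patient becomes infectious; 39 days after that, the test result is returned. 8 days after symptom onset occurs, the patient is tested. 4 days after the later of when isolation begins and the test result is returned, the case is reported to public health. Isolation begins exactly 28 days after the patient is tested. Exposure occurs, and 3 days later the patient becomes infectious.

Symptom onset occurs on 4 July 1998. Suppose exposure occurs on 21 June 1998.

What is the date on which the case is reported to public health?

Symptom onset occurs: Jul 4, 1998.
The patient is tested: Jul 4, 1998 + 8 days = Jul 12, 1998.
Isolation begins: Jul 12, 1998 + 28 days = Aug 9, 1998.
Exposure occurs: Jun 21, 1998.
The patient becomes infectious: Jun 21, 1998 + 3 days = Jun 24, 1998.
The test result is returned: Jun 24, 1998 + 39 days = Aug 2, 1998.
Both prerequisites met — isolation begins (Aug 9, 1998), the test result is returned (Aug 2, 1998); the later is Aug 9, 1998.
The case is reported to public health: Aug 9, 1998 + 4 days = Aug 13, 1998.

13 August 1998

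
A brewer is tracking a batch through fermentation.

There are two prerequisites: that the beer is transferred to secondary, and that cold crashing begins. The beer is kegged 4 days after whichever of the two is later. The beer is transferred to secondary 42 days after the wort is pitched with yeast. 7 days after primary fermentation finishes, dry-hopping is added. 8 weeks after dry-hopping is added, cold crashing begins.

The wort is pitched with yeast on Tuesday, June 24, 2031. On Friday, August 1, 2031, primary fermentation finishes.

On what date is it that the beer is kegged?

Tuesday, October 7, 2031

The wort is pitched with yeast: Jun 24, 2031.
The beer is transferred to secondary: Jun 24, 2031 + 42 days = Aug 5, 2031.
Primary fermentation finishes: Aug 1, 2031.
Dry-hopping is added: Aug 1, 2031 + 7 days = Aug 8, 2031.
Cold crashing begins: Aug 8, 2031 + 8 weeks = Oct 3, 2031.
Both prerequisites met — the beer is transferred to secondary (Aug 5, 2031), cold crashing begins (Oct 3, 2031); the later is Oct 3, 2031.
The beer is kegged: Oct 3, 2031 + 4 days = Oct 7, 2031.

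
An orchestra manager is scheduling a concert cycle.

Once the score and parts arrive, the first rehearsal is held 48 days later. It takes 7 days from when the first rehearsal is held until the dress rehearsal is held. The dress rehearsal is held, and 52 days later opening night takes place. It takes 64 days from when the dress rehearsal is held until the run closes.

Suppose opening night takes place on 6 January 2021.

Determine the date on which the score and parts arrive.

21 September 2020

Opening night takes place: Jan 6, 2021.
The dress rehearsal is held: Jan 6, 2021 − 52 days = Nov 15, 2020.
The first rehearsal is held: Nov 15, 2020 − 7 days = Nov 8, 2020.
The score and parts arrive: Nov 8, 2020 − 48 days = Sep 21, 2020.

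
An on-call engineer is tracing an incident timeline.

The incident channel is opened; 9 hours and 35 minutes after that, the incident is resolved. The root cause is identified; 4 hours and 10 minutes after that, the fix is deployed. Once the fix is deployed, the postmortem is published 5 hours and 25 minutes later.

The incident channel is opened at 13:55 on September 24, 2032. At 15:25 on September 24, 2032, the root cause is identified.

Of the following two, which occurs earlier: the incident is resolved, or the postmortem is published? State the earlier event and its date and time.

The incident is resolved — 23:30 on September 24, 2032

The incident channel is opened: 13:55 Sep 24, 2032.
The incident is resolved: 13:55 Sep 24, 2032 + 9h35m = 23:30 Sep 24, 2032.
The root cause is identified: 15:25 Sep 24, 2032.
The fix is deployed: 15:25 Sep 24, 2032 + 4h10m = 19:35 Sep 24, 2032.
The postmortem is published: 19:35 Sep 24, 2032 + 5h25m = 01:00 Sep 25, 2032.
Comparing: the incident is resolved at 23:30 Sep 24, 2032 vs the postmortem is published at 01:00 Sep 25, 2032. Earlier: the incident is resolved.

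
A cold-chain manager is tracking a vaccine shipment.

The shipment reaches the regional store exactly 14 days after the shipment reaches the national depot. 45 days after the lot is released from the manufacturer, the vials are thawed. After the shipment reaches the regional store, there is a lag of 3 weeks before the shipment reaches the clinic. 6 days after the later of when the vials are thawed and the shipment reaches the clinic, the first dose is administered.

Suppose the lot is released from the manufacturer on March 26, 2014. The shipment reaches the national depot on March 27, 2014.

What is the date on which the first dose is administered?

May 16, 2014

The lot is released from the manufacturer: Mar 26, 2014.
The vials are thawed: Mar 26, 2014 + 45 days = May 10, 2014.
The shipment reaches the national depot: Mar 27, 2014.
The shipment reaches the regional store: Mar 27, 2014 + 14 days = Apr 10, 2014.
The shipment reaches the clinic: Apr 10, 2014 + 3 weeks = May 1, 2014.
Both prerequisites met — the vials are thawed (May 10, 2014), the shipment reaches the clinic (May 1, 2014); the later is May 10, 2014.
The first dose is administered: May 10, 2014 + 6 days = May 16, 2014.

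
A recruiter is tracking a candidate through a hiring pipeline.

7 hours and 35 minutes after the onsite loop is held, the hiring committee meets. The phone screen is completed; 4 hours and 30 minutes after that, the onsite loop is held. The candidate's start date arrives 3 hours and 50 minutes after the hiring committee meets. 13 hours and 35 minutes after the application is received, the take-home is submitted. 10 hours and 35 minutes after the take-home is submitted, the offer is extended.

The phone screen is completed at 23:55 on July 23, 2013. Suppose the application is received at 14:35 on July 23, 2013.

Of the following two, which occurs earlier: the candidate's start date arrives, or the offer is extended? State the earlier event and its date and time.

The offer is extended — 14:45 on July 24, 2013

The phone screen is completed: 23:55 Jul 23, 2013.
The onsite loop is held: 23:55 Jul 23, 2013 + 4h30m = 04:25 Jul 24, 2013.
The hiring committee meets: 04:25 Jul 24, 2013 + 7h35m = 12:00 Jul 24, 2013.
The candidate's start date arrives: 12:00 Jul 24, 2013 + 3h50m = 15:50 Jul 24, 2013.
The application is received: 14:35 Jul 23, 2013.
The take-home is submitted: 14:35 Jul 23, 2013 + 13h35m = 04:10 Jul 24, 2013.
The offer is extended: 04:10 Jul 24, 2013 + 10h35m = 14:45 Jul 24, 2013.
Comparing: the candidate's start date arrives at 15:50 Jul 24, 2013 vs the offer is extended at 14:45 Jul 24, 2013. Earlier: the offer is extended.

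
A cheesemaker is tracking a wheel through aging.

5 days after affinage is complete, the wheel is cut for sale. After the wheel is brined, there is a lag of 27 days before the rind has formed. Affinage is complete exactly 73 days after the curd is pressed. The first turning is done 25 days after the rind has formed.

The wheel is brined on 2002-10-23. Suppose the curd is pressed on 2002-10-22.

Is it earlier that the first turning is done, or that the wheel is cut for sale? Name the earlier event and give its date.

The first turning is done — 2002-12-14

The wheel is brined: Oct 23, 2002.
The rind has formed: Oct 23, 2002 + 27 days = Nov 19, 2002.
The first turning is done: Nov 19, 2002 + 25 days = Dec 14, 2002.
The curd is pressed: Oct 22, 2002.
Affinage is complete: Oct 22, 2002 + 73 days = Jan 3, 2003.
The wheel is cut for sale: Jan 3, 2003 + 5 days = Jan 8, 2003.
Comparing: the first turning is done on Dec 14, 2002 vs the wheel is cut for sale on Jan 8, 2003. Earlier: the first turning is done.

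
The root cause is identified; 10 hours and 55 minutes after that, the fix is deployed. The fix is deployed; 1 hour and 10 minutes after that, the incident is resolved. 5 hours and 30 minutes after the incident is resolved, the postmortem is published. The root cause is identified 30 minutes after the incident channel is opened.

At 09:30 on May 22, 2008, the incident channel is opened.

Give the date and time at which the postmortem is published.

03:35 on May 23, 2008

The incident channel is opened: 09:30 May 22, 2008.
The root cause is identified: 09:30 May 22, 2008 + 30m = 10:00 May 22, 2008.
The fix is deployed: 10:00 May 22, 2008 + 10h55m = 20:55 May 22, 2008.
The incident is resolved: 20:55 May 22, 2008 + 1h10m = 22:05 May 22, 2008.
The postmortem is published: 22:05 May 22, 2008 + 5h30m = 03:35 May 23, 2008.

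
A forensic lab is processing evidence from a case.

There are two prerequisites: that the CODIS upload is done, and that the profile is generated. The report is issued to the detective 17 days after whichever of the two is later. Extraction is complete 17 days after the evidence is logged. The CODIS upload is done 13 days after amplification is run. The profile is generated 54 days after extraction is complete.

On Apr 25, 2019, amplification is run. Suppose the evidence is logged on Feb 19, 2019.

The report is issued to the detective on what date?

Amplification is run: Apr 25, 2019.
The CODIS upload is done: Apr 25, 2019 + 13 days = May 8, 2019.
The evidence is logged: Feb 19, 2019.
Extraction is complete: Feb 19, 2019 + 17 days = Mar 8, 2019.
The profile is generated: Mar 8, 2019 + 54 days = May 1, 2019.
Both prerequisites met — the CODIS upload is done (May 8, 2019), the profile is generated (May 1, 2019); the later is May 8, 2019.
The report is issued to the detective: May 8, 2019 + 17 days = May 25, 2019.

May 25, 2019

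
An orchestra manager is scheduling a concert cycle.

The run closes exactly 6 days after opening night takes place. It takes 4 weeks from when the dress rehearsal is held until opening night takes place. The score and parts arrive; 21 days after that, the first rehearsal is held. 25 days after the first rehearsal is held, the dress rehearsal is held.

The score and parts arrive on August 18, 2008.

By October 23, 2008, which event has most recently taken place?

The score and parts arrive: Aug 18, 2008.
The first rehearsal is held: Aug 18, 2008 + 21 days = Sep 8, 2008.
The dress rehearsal is held: Sep 8, 2008 + 25 days = Oct 3, 2008.
Opening night takes place: Oct 3, 2008 + 4 weeks = Oct 31, 2008.
The run closes: Oct 31, 2008 + 6 days = Nov 6, 2008.
Oct 23, 2008 falls between when the dress rehearsal is held (Oct 3, 2008) and when opening night takes place (Oct 31, 2008).

The dress rehearsal is held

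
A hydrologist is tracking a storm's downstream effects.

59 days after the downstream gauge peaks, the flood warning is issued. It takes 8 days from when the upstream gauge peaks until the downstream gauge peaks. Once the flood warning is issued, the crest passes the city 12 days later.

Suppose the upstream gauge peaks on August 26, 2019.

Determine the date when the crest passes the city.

November 13, 2019

The upstream gauge peaks: Aug 26, 2019.
The downstream gauge peaks: Aug 26, 2019 + 8 days = Sep 3, 2019.
The flood warning is issued: Sep 3, 2019 + 59 days = Nov 1, 2019.
The crest passes the city: Nov 1, 2019 + 12 days = Nov 13, 2019.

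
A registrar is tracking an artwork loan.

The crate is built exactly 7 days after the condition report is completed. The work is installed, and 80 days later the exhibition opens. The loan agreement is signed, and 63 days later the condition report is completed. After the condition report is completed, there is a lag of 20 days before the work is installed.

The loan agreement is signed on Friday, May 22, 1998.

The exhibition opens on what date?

The loan agreement is signed: May 22, 1998.
The condition report is completed: May 22, 1998 + 63 days = Jul 24, 1998.
The work is installed: Jul 24, 1998 + 20 days = Aug 13, 1998.
The exhibition opens: Aug 13, 1998 + 80 days = Nov 1, 1998.

Sunday, November 1, 1998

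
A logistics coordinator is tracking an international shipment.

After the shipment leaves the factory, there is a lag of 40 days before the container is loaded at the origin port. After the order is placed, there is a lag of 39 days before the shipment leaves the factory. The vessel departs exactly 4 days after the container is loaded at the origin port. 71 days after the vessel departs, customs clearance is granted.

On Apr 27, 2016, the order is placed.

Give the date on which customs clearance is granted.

Sep 28, 2016

The order is placed: Apr 27, 2016.
The shipment leaves the factory: Apr 27, 2016 + 39 days = Jun 5, 2016.
The container is loaded at the origin port: Jun 5, 2016 + 40 days = Jul 15, 2016.
The vessel departs: Jul 15, 2016 + 4 days = Jul 19, 2016.
Customs clearance is granted: Jul 19, 2016 + 71 days = Sep 28, 2016.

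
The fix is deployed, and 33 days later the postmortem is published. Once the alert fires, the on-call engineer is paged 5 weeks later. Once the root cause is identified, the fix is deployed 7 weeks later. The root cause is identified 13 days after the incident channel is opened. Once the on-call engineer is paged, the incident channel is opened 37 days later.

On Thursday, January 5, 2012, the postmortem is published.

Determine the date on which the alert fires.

The postmortem is published: Jan 5, 2012.
The fix is deployed: Jan 5, 2012 − 33 days = Dec 3, 2011.
The root cause is identified: Dec 3, 2011 − 7 weeks = Oct 15, 2011.
The incident channel is opened: Oct 15, 2011 − 13 days = Oct 2, 2011.
The on-call engineer is paged: Oct 2, 2011 − 37 days = Aug 26, 2011.
The alert fires: Aug 26, 2011 − 5 weeks = Jul 22, 2011.

Friday, July 22, 2011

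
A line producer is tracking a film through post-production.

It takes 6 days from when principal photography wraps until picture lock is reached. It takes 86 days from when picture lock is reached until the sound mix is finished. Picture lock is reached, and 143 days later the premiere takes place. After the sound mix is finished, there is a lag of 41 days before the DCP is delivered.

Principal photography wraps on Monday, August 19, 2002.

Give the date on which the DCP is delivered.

Principal photography wraps: Aug 19, 2002.
Picture lock is reached: Aug 19, 2002 + 6 days = Aug 25, 2002.
The sound mix is finished: Aug 25, 2002 + 86 days = Nov 19, 2002.
The DCP is delivered: Nov 19, 2002 + 41 days = Dec 30, 2002.

Monday, December 30, 2002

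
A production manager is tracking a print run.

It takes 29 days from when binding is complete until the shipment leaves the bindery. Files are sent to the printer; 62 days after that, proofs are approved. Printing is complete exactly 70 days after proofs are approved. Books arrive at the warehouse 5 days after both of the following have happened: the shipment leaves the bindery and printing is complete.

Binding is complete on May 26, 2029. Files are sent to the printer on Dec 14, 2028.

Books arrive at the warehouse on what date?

Jun 29, 2029

Binding is complete: May 26, 2029.
The shipment leaves the bindery: May 26, 2029 + 29 days = Jun 24, 2029.
Files are sent to the printer: Dec 14, 2028.
Proofs are approved: Dec 14, 2028 + 62 days = Feb 14, 2029.
Printing is complete: Feb 14, 2029 + 70 days = Apr 25, 2029.
Both prerequisites met — the shipment leaves the bindery (Jun 24, 2029), printing is complete (Apr 25, 2029); the later is Jun 24, 2029.
Books arrive at the warehouse: Jun 24, 2029 + 5 days = Jun 29, 2029.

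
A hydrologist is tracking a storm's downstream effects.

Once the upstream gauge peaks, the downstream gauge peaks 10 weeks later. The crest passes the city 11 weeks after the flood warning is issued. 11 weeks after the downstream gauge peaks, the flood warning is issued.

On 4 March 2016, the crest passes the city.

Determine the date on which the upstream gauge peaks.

24 July 2015

The crest passes the city: Mar 4, 2016.
The flood warning is issued: Mar 4, 2016 − 11 weeks = Dec 18, 2015.
The downstream gauge peaks: Dec 18, 2015 − 11 weeks = Oct 2, 2015.
The upstream gauge peaks: Oct 2, 2015 − 10 weeks = Jul 24, 2015.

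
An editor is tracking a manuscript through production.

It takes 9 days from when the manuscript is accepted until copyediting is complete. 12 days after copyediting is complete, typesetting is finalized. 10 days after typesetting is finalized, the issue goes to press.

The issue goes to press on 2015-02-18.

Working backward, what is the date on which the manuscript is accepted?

The issue goes to press: Feb 18, 2015.
Typesetting is finalized: Feb 18, 2015 − 10 days = Feb 8, 2015.
Copyediting is complete: Feb 8, 2015 − 12 days = Jan 27, 2015.
The manuscript is accepted: Jan 27, 2015 − 9 days = Jan 18, 2015.

2015-01-18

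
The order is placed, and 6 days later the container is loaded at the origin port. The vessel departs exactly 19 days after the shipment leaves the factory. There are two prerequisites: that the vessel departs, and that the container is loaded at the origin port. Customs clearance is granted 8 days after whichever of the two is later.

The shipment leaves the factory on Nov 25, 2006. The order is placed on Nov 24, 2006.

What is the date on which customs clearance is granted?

The shipment leaves the factory: Nov 25, 2006.
The vessel departs: Nov 25, 2006 + 19 days = Dec 14, 2006.
The order is placed: Nov 24, 2006.
The container is loaded at the origin port: Nov 24, 2006 + 6 days = Nov 30, 2006.
Both prerequisites met — the vessel departs (Dec 14, 2006), the container is loaded at the origin port (Nov 30, 2006); the later is Dec 14, 2006.
Customs clearance is granted: Dec 14, 2006 + 8 days = Dec 22, 2006.

Dec 22, 2006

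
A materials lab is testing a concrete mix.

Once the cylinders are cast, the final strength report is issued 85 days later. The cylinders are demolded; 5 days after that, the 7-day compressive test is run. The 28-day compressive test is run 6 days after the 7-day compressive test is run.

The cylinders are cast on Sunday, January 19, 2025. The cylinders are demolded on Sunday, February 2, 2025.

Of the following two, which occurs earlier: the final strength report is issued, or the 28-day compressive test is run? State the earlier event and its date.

The 28-day compressive test is run — Thursday, February 13, 2025

The cylinders are cast: Jan 19, 2025.
The final strength report is issued: Jan 19, 2025 + 85 days = Apr 14, 2025.
The cylinders are demolded: Feb 2, 2025.
The 7-day compressive test is run: Feb 2, 2025 + 5 days = Feb 7, 2025.
The 28-day compressive test is run: Feb 7, 2025 + 6 days = Feb 13, 2025.
Comparing: the final strength report is issued on Apr 14, 2025 vs the 28-day compressive test is run on Feb 13, 2025. Earlier: the 28-day compressive test is run.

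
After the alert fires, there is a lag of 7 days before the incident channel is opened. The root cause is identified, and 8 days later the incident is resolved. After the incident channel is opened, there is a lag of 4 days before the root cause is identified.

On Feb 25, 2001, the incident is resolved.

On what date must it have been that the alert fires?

The incident is resolved: Feb 25, 2001.
The root cause is identified: Feb 25, 2001 − 8 days = Feb 17, 2001.
The incident channel is opened: Feb 17, 2001 − 4 days = Feb 13, 2001.
The alert fires: Feb 13, 2001 − 7 days = Feb 6, 2001.

Feb 6, 2001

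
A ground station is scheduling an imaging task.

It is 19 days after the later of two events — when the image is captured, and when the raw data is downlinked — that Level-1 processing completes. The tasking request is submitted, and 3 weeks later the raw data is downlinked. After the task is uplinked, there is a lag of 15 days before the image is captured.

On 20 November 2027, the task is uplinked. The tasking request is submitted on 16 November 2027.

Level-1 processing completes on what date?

26 December 2027

The task is uplinked: Nov 20, 2027.
The image is captured: Nov 20, 2027 + 15 days = Dec 5, 2027.
The tasking request is submitted: Nov 16, 2027.
The raw data is downlinked: Nov 16, 2027 + 3 weeks = Dec 7, 2027.
Both prerequisites met — the image is captured (Dec 5, 2027), the raw data is downlinked (Dec 7, 2027); the later is Dec 7, 2027.
Level-1 processing completes: Dec 7, 2027 + 19 days = Dec 26, 2027.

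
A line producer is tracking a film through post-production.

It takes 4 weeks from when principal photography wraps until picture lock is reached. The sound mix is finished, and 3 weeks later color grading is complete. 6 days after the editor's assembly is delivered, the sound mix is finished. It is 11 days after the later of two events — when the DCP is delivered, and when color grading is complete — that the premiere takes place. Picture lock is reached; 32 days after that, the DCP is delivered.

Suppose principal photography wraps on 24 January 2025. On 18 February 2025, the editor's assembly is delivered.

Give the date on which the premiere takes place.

Principal photography wraps: Jan 24, 2025.
Picture lock is reached: Jan 24, 2025 + 4 weeks = Feb 21, 2025.
The DCP is delivered: Feb 21, 2025 + 32 days = Mar 25, 2025.
The editor's assembly is delivered: Feb 18, 2025.
The sound mix is finished: Feb 18, 2025 + 6 days = Feb 24, 2025.
Color grading is complete: Feb 24, 2025 + 3 weeks = Mar 17, 2025.
Both prerequisites met — the DCP is delivered (Mar 25, 2025), color grading is complete (Mar 17, 2025); the later is Mar 25, 2025.
The premiere takes place: Mar 25, 2025 + 11 days = Apr 5, 2025.

5 April 2025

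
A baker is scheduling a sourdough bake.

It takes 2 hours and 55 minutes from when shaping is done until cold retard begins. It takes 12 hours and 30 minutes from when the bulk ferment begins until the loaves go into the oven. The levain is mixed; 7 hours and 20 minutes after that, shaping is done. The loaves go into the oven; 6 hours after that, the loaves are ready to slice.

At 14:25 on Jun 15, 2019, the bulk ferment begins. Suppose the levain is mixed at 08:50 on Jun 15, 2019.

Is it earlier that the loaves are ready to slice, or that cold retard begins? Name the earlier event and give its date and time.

The bulk ferment begins: 14:25 Jun 15, 2019.
The loaves go into the oven: 14:25 Jun 15, 2019 + 12h30m = 02:55 Jun 16, 2019.
The loaves are ready to slice: 02:55 Jun 16, 2019 + 6h = 08:55 Jun 16, 2019.
The levain is mixed: 08:50 Jun 15, 2019.
Shaping is done: 08:50 Jun 15, 2019 + 7h20m = 16:10 Jun 15, 2019.
Cold retard begins: 16:10 Jun 15, 2019 + 2h55m = 19:05 Jun 15, 2019.
Comparing: the loaves are ready to slice at 08:55 Jun 16, 2019 vs cold retard begins at 19:05 Jun 15, 2019. Earlier: cold retard begins.

Cold retard begins — 19:05 on Jun 15, 2019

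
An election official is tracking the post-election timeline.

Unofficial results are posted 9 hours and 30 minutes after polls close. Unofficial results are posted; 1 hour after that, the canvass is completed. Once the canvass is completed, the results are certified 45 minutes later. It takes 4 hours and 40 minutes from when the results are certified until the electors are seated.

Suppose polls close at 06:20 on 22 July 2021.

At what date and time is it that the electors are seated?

22:15 on 22 July 2021

Polls close: 06:20 Jul 22, 2021.
Unofficial results are posted: 06:20 Jul 22, 2021 + 9h30m = 15:50 Jul 22, 2021.
The canvass is completed: 15:50 Jul 22, 2021 + 1h = 16:50 Jul 22, 2021.
The results are certified: 16:50 Jul 22, 2021 + 45m = 17:35 Jul 22, 2021.
The electors are seated: 17:35 Jul 22, 2021 + 4h40m = 22:15 Jul 22, 2021.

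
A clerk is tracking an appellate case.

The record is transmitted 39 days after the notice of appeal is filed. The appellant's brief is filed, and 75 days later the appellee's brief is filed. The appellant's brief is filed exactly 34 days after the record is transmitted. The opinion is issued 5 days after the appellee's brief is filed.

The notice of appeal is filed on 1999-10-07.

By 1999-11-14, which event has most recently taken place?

The notice of appeal is filed

The notice of appeal is filed: Oct 7, 1999.
The record is transmitted: Oct 7, 1999 + 39 days = Nov 15, 1999.
The appellant's brief is filed: Nov 15, 1999 + 34 days = Dec 19, 1999.
The appellee's brief is filed: Dec 19, 1999 + 75 days = Mar 3, 2000.
The opinion is issued: Mar 3, 2000 + 5 days = Mar 8, 2000.
Nov 14, 1999 falls between when the notice of appeal is filed (Oct 7, 1999) and when the record is transmitted (Nov 15, 1999).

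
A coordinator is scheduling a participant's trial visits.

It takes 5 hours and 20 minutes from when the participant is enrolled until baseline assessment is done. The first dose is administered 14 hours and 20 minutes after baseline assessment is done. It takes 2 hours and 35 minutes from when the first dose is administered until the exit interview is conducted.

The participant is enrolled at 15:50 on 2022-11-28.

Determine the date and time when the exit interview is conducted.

14:05 on 2022-11-29

The participant is enrolled: 15:50 Nov 28, 2022.
Baseline assessment is done: 15:50 Nov 28, 2022 + 5h20m = 21:10 Nov 28, 2022.
The first dose is administered: 21:10 Nov 28, 2022 + 14h20m = 11:30 Nov 29, 2022.
The exit interview is conducted: 11:30 Nov 29, 2022 + 2h35m = 14:05 Nov 29, 2022.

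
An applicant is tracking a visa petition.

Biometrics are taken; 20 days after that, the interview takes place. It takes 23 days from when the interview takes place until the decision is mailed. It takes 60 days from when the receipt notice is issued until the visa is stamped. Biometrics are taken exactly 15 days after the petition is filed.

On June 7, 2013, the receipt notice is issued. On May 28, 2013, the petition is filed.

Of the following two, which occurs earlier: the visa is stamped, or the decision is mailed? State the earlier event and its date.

The decision is mailed — July 25, 2013

The receipt notice is issued: Jun 7, 2013.
The visa is stamped: Jun 7, 2013 + 60 days = Aug 6, 2013.
The petition is filed: May 28, 2013.
Biometrics are taken: May 28, 2013 + 15 days = Jun 12, 2013.
The interview takes place: Jun 12, 2013 + 20 days = Jul 2, 2013.
The decision is mailed: Jul 2, 2013 + 23 days = Jul 25, 2013.
Comparing: the visa is stamped on Aug 6, 2013 vs the decision is mailed on Jul 25, 2013. Earlier: the decision is mailed.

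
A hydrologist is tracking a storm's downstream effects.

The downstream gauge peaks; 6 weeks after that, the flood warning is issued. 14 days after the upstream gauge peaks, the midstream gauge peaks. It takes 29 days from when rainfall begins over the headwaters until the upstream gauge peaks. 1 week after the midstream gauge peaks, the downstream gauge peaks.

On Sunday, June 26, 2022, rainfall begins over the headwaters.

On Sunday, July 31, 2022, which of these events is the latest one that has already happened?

Rainfall begins over the headwaters: Jun 26, 2022.
The upstream gauge peaks: Jun 26, 2022 + 29 days = Jul 25, 2022.
The midstream gauge peaks: Jul 25, 2022 + 14 days = Aug 8, 2022.
The downstream gauge peaks: Aug 8, 2022 + 1 week = Aug 15, 2022.
The flood warning is issued: Aug 15, 2022 + 6 weeks = Sep 26, 2022.
Jul 31, 2022 falls between when the upstream gauge peaks (Jul 25, 2022) and when the midstream gauge peaks (Aug 8, 2022).

The upstream gauge peaks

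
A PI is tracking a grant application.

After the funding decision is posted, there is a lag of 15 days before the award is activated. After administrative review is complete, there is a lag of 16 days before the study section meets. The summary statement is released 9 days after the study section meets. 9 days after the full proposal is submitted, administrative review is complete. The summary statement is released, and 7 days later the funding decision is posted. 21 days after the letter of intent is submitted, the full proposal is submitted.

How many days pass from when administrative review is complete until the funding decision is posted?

32 days

Causal path: administrative review is complete → the study section meets → the summary statement is released → the funding decision is posted.
Total delay along the path: 16 + 9 + 7 = 32 days.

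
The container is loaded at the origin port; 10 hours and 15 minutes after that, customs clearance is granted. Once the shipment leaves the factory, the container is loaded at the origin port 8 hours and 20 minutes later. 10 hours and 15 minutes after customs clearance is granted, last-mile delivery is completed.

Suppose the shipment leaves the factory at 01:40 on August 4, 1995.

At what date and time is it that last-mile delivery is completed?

06:30 on August 5, 1995

The shipment leaves the factory: 01:40 Aug 4, 1995.
The container is loaded at the origin port: 01:40 Aug 4, 1995 + 8h20m = 10:00 Aug 4, 1995.
Customs clearance is granted: 10:00 Aug 4, 1995 + 10h15m = 20:15 Aug 4, 1995.
Last-mile delivery is completed: 20:15 Aug 4, 1995 + 10h15m = 06:30 Aug 5, 1995.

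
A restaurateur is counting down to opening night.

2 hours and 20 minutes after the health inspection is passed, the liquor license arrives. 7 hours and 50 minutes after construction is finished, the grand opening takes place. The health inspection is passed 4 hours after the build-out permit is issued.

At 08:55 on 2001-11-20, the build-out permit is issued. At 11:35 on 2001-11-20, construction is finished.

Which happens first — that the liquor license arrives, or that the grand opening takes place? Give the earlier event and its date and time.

The liquor license arrives — 15:15 on 2001-11-20

The build-out permit is issued: 08:55 Nov 20, 2001.
The health inspection is passed: 08:55 Nov 20, 2001 + 4h = 12:55 Nov 20, 2001.
The liquor license arrives: 12:55 Nov 20, 2001 + 2h20m = 15:15 Nov 20, 2001.
Construction is finished: 11:35 Nov 20, 2001.
The grand opening takes place: 11:35 Nov 20, 2001 + 7h50m = 19:25 Nov 20, 2001.
Comparing: the liquor license arrives at 15:15 Nov 20, 2001 vs the grand opening takes place at 19:25 Nov 20, 2001. Earlier: the liquor license arrives.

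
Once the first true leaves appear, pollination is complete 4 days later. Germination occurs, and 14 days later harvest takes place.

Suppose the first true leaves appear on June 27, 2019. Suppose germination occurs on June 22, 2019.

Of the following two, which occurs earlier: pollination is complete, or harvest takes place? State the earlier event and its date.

The first true leaves appear: Jun 27, 2019.
Pollination is complete: Jun 27, 2019 + 4 days = Jul 1, 2019.
Germination occurs: Jun 22, 2019.
Harvest takes place: Jun 22, 2019 + 14 days = Jul 6, 2019.
Comparing: pollination is complete on Jul 1, 2019 vs harvest takes place on Jul 6, 2019. Earlier: pollination is complete.

Pollination is complete — July 1, 2019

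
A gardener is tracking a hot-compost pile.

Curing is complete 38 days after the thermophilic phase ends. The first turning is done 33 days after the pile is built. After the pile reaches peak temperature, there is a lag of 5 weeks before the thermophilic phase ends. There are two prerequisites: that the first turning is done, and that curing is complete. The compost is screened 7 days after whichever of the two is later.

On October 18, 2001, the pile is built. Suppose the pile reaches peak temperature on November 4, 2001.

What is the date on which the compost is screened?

The pile is built: Oct 18, 2001.
The first turning is done: Oct 18, 2001 + 33 days = Nov 20, 2001.
The pile reaches peak temperature: Nov 4, 2001.
The thermophilic phase ends: Nov 4, 2001 + 5 weeks = Dec 9, 2001.
Curing is complete: Dec 9, 2001 + 38 days = Jan 16, 2002.
Both prerequisites met — the first turning is done (Nov 20, 2001), curing is complete (Jan 16, 2002); the later is Jan 16, 2002.
The compost is screened: Jan 16, 2002 + 7 days = Jan 23, 2002.

January 23, 2002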